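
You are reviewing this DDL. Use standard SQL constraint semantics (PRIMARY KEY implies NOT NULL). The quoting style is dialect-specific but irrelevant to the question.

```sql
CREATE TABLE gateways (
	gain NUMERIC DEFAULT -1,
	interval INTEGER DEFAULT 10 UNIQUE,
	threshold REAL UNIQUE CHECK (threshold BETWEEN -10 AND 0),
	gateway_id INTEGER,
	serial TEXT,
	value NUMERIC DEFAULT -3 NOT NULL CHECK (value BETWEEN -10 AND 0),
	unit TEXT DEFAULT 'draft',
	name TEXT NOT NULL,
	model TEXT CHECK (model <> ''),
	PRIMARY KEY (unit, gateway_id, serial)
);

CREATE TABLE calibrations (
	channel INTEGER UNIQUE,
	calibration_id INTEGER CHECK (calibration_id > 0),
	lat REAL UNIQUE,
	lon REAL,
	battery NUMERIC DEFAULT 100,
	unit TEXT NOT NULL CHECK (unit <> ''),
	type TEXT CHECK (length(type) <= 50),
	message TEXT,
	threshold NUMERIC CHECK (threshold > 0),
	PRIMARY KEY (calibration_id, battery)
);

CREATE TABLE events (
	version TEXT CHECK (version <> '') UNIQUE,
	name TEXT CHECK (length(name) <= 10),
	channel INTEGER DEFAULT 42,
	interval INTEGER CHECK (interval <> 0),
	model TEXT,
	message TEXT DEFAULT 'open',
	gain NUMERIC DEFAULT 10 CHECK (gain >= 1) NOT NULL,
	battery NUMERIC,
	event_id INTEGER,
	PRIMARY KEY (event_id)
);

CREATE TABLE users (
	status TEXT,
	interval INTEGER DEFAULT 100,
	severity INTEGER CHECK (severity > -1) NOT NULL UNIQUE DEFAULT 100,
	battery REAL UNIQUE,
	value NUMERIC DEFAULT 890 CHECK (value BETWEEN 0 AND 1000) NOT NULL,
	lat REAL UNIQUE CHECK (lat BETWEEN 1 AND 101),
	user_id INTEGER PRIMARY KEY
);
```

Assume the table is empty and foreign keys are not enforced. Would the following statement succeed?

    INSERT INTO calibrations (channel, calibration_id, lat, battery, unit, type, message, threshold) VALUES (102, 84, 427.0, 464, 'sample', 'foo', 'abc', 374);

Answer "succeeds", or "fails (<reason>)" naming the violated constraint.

succeeds

NOT NULL columns: battery is supplied; calibration_id is supplied; unit is supplied.
CHECK constraints: 84 satisfies (calibration_id > 0); 'sample' satisfies (unit <> ''); 'foo' satisfies (length(type) <= 50); 374 satisfies (threshold > 0).
No constraint is violated.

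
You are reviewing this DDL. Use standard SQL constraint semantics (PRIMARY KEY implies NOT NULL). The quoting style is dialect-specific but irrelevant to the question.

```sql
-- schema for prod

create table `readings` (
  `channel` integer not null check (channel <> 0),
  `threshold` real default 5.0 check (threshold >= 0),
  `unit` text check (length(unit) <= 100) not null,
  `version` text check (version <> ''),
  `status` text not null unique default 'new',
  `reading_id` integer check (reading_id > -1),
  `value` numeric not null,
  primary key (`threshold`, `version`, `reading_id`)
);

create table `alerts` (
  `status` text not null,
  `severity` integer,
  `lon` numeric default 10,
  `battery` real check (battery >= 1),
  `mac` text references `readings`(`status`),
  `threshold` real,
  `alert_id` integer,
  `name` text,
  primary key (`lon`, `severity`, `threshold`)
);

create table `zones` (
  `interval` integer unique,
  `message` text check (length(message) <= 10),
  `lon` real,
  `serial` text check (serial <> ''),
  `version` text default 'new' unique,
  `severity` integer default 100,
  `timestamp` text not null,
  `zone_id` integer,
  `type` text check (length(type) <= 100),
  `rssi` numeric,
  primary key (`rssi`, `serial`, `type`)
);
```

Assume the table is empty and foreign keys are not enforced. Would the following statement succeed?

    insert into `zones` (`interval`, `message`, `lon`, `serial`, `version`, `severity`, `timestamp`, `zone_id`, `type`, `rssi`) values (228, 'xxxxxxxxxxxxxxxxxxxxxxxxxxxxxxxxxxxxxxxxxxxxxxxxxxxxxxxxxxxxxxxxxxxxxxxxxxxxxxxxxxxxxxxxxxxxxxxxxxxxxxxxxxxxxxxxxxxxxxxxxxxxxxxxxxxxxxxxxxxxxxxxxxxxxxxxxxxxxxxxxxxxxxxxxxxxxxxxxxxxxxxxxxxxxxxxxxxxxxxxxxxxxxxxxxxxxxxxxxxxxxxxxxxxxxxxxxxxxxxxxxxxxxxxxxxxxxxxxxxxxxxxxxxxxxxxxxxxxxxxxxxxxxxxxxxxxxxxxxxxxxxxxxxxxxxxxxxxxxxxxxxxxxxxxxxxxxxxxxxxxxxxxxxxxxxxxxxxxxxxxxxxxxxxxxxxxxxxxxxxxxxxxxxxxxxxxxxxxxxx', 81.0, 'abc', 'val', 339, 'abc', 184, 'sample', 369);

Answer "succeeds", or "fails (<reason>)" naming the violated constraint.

The value 'xxxxxxxxxxxxxxxxxxxxxxxxxxxxxxxxxxxxxxxxxxxxxxxxxxxxxxxxxxxxxxxxxxxxxxxxxxxxxxxxxxxxxxxxxxxxxxxxxxxxxxxxxxxxxxxxxxxxxxxxxxxxxxxxxxxxxxxxxxxxxxxxxxxxxxxxxxxxxxxxxxxxxxxxxxxxxxxxxxxxxxxxxxxxxxxxxxxxxxxxxxxxxxxxxxxxxxxxxxxxxxxxxxxxxxxxxxxxxxxxxxxxxxxxxxxxxxxxxxxxxxxxxxxxxxxxxxxxxxxxxxxxxxxxxxxxxxxxxxxxxxxxxxxxxxxxxxxxxxxxxxxxxxxxxxxxxxxxxxxxxxxxxxxxxxxxxxxxxxxxxxxxxxxxxxxxxxxxxxxxxxxxxxxxxxxxxxxxxxxx' for message violates CHECK (length(message) <= 10).

fails (CHECK on message)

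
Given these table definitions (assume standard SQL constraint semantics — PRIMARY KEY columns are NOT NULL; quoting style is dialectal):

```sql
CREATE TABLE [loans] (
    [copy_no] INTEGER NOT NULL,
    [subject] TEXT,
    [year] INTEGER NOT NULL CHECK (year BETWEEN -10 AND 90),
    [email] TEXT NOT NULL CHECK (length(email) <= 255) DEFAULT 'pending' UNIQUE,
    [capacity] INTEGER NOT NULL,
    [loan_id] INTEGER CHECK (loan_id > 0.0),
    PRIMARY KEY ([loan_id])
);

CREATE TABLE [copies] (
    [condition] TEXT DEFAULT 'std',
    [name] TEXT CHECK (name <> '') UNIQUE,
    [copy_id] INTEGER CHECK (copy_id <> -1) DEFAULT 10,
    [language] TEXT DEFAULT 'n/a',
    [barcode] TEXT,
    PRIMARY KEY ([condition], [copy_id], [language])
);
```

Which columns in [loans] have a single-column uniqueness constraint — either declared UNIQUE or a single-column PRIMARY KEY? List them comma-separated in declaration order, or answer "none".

email, loan_id

- copy_no: no UNIQUE or single-column PK constraint.
- subject: no UNIQUE or single-column PK constraint.
- year: no UNIQUE or single-column PK constraint.
- email: declared UNIQUE → unique.
- capacity: no UNIQUE or single-column PK constraint.
- loan_id: single-column PRIMARY KEY → unique.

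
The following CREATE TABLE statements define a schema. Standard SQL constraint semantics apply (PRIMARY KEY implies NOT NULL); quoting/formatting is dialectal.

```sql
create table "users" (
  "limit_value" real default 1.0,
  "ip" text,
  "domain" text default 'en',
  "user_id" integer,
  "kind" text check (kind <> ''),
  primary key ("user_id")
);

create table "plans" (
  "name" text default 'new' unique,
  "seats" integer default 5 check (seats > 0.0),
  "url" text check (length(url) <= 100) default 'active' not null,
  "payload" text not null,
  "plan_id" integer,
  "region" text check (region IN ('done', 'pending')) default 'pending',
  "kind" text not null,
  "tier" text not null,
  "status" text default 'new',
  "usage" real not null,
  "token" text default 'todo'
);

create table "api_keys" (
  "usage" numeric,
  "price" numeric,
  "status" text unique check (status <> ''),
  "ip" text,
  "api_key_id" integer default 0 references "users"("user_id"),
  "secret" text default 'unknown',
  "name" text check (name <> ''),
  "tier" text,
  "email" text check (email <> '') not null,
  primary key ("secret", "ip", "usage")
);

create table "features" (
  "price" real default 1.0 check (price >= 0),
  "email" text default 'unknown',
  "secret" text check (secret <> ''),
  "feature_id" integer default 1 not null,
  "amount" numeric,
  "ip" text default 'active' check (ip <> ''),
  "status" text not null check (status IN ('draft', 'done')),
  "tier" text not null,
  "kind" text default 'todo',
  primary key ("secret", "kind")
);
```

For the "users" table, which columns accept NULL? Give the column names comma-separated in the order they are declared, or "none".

limit_value, ip, domain, kind

- limit_value: DEFAULT only fills an omitted column; an explicit NULL is still allowed → nullable.
- ip: no NOT NULL constraint applies → nullable.
- domain: DEFAULT only fills an omitted column; an explicit NULL is still allowed → nullable.
- user_id: part of the PRIMARY KEY, which implies NOT NULL → not nullable.
- kind: CHECK does not forbid NULL (a CHECK constraint passes when its expression is NULL) → nullable.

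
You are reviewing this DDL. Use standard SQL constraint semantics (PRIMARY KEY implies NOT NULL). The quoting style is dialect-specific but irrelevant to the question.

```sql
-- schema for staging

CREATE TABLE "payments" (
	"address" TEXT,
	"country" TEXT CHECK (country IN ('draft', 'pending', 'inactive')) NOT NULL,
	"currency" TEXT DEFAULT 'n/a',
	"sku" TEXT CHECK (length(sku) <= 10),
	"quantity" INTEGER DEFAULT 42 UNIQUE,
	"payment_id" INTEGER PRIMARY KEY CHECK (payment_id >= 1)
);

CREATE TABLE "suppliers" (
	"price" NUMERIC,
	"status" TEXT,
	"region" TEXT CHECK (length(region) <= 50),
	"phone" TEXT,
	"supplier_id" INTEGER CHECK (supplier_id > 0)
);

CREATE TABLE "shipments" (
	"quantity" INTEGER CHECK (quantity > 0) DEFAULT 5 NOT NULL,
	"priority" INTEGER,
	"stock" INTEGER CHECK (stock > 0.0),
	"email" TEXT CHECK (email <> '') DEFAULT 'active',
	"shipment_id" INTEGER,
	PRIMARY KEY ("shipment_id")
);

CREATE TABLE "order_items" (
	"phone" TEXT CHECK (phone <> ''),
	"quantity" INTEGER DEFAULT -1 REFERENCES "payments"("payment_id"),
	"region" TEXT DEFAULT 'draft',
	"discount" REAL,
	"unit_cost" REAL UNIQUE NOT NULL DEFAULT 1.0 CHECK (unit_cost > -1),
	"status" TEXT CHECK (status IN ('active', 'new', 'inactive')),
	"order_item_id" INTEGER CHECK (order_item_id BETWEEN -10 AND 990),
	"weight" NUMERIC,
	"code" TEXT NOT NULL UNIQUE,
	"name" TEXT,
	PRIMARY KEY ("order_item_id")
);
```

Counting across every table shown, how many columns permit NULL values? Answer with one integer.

payments: 4 nullable (address, currency, sku, quantity — PK (payment_id) and explicit NOT NULL columns excluded).
suppliers: 5 nullable (price, status, region, phone, supplier_id — PK none and explicit NOT NULL columns excluded).
shipments: 3 nullable (priority, stock, email — PK (shipment_id) and explicit NOT NULL columns excluded).
order_items: 7 nullable (phone, quantity, region, discount, status, weight, name — PK (order_item_id) and explicit NOT NULL columns excluded).
Total: 4 + 5 + 3 + 7 = 19.

19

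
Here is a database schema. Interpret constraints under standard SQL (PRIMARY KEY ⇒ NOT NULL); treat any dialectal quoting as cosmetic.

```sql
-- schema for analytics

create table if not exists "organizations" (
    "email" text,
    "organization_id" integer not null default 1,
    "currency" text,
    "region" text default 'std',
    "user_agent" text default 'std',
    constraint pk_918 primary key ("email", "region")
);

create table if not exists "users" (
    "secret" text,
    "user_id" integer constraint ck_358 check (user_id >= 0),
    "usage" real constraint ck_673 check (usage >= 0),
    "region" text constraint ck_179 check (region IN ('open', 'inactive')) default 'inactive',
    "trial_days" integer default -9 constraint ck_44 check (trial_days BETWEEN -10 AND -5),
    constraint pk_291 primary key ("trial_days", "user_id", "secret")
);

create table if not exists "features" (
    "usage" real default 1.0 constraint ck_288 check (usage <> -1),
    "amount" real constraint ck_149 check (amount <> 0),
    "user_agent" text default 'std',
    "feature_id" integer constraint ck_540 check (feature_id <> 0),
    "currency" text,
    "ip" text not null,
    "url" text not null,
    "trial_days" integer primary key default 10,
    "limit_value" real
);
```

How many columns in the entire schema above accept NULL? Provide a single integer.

10

organizations: 2 nullable (currency, user_agent — PK (email, region) and explicit NOT NULL columns excluded).
users: 2 nullable (usage, region — PK (trial_days, user_id, secret) and explicit NOT NULL columns excluded).
features: 6 nullable (usage, amount, user_agent, feature_id, currency, limit_value — PK (trial_days) and explicit NOT NULL columns excluded).
Total: 2 + 2 + 6 = 10.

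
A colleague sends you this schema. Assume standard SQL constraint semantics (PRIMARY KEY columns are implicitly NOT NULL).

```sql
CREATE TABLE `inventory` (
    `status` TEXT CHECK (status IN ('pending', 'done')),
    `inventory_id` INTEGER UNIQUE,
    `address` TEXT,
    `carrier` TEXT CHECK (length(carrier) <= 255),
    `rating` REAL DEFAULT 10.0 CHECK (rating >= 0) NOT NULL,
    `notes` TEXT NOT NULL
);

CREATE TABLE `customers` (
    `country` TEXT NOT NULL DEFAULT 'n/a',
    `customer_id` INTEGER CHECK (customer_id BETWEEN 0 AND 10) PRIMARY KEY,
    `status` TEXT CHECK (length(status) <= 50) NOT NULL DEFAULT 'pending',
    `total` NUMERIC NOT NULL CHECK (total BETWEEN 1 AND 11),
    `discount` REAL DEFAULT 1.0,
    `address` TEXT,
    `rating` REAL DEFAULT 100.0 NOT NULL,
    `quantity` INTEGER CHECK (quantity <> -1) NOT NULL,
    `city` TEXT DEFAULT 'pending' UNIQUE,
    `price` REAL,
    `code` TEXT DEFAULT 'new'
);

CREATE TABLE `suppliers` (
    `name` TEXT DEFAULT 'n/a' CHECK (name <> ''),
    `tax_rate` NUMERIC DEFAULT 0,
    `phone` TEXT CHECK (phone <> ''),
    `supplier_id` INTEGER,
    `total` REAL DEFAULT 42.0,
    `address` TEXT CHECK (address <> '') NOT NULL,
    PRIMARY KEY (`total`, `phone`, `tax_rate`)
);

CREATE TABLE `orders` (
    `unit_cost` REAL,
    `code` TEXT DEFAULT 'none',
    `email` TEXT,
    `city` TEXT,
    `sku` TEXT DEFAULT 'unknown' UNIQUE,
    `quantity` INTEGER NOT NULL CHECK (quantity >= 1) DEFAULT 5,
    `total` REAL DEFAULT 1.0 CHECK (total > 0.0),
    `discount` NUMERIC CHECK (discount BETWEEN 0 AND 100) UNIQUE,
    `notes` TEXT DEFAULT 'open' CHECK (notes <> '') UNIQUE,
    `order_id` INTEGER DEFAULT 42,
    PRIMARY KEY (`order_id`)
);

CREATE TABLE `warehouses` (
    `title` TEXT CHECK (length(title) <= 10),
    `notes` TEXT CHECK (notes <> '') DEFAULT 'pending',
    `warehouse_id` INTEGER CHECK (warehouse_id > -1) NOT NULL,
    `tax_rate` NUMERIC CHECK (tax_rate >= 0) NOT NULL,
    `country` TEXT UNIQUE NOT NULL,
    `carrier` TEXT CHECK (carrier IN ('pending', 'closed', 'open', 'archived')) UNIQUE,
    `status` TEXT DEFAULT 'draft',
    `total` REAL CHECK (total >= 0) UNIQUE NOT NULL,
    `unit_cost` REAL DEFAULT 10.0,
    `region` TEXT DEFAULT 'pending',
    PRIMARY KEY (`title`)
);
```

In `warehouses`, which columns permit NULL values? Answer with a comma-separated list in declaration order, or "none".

- title: part of the PRIMARY KEY, which implies NOT NULL → not nullable.
- notes: CHECK does not forbid NULL (a CHECK constraint passes when its expression is NULL) → nullable.
- warehouse_id: declared NOT NULL → not nullable.
- tax_rate: declared NOT NULL → not nullable.
- country: declared NOT NULL → not nullable.
- carrier: CHECK does not forbid NULL (a CHECK constraint passes when its expression is NULL) → nullable.
- status: DEFAULT only fills an omitted column; an explicit NULL is still allowed → nullable.
- total: declared NOT NULL → not nullable.
- unit_cost: DEFAULT only fills an omitted column; an explicit NULL is still allowed → nullable.
- region: DEFAULT only fills an omitted column; an explicit NULL is still allowed → nullable.

notes, carrier, status, unit_cost, region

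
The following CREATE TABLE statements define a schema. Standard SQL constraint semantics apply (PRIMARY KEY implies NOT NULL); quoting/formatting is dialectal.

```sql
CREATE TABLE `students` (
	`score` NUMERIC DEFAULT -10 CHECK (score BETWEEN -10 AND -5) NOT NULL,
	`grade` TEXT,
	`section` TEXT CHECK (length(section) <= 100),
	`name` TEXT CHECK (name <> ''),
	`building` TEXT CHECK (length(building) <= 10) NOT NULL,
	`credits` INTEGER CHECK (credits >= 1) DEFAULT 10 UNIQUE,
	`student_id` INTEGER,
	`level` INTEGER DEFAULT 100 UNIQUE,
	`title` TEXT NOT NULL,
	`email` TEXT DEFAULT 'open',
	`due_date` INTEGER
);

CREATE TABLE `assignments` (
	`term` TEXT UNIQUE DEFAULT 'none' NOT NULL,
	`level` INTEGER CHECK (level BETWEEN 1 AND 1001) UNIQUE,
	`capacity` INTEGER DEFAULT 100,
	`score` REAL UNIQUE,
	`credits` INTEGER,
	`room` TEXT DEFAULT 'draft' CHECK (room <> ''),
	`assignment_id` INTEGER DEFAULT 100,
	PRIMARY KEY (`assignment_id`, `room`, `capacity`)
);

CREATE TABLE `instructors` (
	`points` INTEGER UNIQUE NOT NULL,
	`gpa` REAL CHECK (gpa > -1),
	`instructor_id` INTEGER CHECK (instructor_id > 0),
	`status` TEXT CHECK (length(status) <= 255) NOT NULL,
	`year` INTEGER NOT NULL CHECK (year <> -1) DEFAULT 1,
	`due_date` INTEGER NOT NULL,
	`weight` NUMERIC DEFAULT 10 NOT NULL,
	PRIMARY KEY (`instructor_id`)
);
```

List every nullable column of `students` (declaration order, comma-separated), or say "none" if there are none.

grade, section, name, credits, student_id, level, email, due_date

- score: declared NOT NULL → not nullable.
- grade: no NOT NULL constraint applies → nullable.
- section: CHECK does not forbid NULL (a CHECK constraint passes when its expression is NULL) → nullable.
- name: CHECK does not forbid NULL (a CHECK constraint passes when its expression is NULL) → nullable.
- building: declared NOT NULL → not nullable.
- credits: CHECK does not forbid NULL (a CHECK constraint passes when its expression is NULL) → nullable.
- student_id: no NOT NULL constraint applies → nullable.
- level: UNIQUE does not imply NOT NULL → nullable.
- title: declared NOT NULL → not nullable.
- email: DEFAULT only fills an omitted column; an explicit NULL is still allowed → nullable.
- due_date: no NOT NULL constraint applies → nullable.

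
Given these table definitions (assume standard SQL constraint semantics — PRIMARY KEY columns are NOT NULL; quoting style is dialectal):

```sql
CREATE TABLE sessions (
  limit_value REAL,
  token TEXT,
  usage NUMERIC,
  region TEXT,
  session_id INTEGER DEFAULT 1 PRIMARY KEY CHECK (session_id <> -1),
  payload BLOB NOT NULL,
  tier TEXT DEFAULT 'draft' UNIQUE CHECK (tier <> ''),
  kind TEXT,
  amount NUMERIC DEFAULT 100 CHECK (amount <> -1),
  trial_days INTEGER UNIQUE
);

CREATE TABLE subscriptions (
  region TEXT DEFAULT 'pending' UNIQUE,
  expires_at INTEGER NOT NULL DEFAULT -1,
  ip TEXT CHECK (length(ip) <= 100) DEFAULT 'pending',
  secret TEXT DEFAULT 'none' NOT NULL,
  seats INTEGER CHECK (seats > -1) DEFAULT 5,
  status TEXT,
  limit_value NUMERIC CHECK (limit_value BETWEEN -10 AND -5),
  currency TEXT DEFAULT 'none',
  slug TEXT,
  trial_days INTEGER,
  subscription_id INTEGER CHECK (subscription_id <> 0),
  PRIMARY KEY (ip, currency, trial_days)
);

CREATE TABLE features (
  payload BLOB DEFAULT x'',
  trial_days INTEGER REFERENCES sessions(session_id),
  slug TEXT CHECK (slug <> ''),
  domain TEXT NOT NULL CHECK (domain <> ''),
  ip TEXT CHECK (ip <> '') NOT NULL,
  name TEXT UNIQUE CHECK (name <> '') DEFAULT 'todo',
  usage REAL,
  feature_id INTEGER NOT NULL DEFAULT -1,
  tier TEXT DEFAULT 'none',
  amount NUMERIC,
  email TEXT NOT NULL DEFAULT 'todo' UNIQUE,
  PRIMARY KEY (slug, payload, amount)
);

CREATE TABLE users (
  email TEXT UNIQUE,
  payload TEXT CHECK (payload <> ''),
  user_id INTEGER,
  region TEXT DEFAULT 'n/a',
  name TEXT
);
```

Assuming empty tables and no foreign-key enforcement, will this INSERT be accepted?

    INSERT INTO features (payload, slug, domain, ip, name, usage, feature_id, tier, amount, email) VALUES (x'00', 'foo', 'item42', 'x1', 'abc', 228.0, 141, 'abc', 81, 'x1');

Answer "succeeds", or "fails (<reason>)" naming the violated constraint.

NOT NULL columns: amount is supplied; domain is supplied; email is supplied; feature_id is supplied; ip is supplied; payload is supplied; slug is supplied.
CHECK constraints: 'foo' satisfies (slug <> ''); 'item42' satisfies (domain <> ''); 'x1' satisfies (ip <> ''); 'abc' satisfies (name <> '').
No constraint is violated.

succeeds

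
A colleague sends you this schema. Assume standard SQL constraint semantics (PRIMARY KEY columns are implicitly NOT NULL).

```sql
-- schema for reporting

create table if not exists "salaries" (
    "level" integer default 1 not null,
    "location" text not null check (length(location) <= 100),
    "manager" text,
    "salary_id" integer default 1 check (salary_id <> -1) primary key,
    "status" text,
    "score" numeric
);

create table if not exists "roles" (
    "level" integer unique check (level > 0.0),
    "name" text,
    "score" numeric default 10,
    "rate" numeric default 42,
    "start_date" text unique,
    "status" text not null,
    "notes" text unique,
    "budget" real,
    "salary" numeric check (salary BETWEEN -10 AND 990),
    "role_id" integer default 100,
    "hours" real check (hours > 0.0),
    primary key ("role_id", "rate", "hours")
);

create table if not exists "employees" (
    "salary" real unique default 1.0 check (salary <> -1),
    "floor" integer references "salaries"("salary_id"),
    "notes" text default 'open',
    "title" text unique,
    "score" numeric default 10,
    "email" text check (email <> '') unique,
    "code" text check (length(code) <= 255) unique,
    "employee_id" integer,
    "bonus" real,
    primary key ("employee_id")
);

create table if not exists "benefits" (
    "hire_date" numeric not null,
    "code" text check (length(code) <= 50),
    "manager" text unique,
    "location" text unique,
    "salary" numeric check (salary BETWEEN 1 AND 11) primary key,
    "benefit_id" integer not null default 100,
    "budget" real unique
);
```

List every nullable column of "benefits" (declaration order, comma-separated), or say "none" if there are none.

code, manager, location, budget

- hire_date: declared NOT NULL → not nullable.
- code: CHECK does not forbid NULL (a CHECK constraint passes when its expression is NULL) → nullable.
- manager: UNIQUE does not imply NOT NULL → nullable.
- location: UNIQUE does not imply NOT NULL → nullable.
- salary: part of the PRIMARY KEY, which implies NOT NULL → not nullable.
- benefit_id: declared NOT NULL → not nullable.
- budget: UNIQUE does not imply NOT NULL → nullable.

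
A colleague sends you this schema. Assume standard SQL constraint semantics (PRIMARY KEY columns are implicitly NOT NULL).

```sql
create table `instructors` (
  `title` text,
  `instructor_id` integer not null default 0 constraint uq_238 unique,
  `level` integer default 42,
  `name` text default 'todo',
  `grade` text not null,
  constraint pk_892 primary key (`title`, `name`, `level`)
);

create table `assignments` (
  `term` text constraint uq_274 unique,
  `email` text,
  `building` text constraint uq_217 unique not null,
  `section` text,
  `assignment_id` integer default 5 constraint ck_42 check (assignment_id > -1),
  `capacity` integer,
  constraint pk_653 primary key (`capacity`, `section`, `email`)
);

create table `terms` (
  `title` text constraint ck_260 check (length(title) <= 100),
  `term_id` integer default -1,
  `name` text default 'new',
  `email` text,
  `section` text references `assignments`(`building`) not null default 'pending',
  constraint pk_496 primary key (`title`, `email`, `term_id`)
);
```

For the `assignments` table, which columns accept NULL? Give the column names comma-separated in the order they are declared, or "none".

- term: UNIQUE does not imply NOT NULL → nullable.
- email: part of the PRIMARY KEY, which implies NOT NULL → not nullable.
- building: declared NOT NULL → not nullable.
- section: part of the PRIMARY KEY, which implies NOT NULL → not nullable.
- assignment_id: CHECK does not forbid NULL (a CHECK constraint passes when its expression is NULL) → nullable.
- capacity: part of the PRIMARY KEY, which implies NOT NULL → not nullable.

term, assignment_id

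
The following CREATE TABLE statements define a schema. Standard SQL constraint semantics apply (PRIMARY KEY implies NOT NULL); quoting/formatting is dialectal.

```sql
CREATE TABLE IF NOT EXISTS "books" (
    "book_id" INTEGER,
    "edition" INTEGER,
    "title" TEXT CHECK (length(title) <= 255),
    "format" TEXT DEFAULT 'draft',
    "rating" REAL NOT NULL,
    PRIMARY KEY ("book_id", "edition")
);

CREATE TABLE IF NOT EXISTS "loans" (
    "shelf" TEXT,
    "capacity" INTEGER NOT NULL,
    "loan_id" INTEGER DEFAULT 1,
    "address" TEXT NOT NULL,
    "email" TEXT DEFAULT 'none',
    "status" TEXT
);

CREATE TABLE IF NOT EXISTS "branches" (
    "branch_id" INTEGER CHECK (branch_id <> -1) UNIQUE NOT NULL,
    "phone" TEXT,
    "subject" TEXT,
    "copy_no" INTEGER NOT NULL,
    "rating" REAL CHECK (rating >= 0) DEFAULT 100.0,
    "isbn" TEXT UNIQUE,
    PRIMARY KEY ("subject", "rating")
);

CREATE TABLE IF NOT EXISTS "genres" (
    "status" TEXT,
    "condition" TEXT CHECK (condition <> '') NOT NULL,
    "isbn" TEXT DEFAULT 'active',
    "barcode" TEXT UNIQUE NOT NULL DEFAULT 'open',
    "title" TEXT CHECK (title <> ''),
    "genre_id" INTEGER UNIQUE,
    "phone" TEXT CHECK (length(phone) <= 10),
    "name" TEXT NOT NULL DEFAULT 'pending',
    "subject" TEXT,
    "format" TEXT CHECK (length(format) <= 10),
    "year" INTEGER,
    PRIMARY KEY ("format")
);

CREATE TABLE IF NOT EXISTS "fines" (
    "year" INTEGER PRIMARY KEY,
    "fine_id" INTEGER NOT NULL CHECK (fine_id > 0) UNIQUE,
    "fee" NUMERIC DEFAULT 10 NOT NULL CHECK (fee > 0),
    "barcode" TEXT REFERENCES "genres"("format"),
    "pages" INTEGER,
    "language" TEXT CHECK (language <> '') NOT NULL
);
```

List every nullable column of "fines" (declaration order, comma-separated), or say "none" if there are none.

- year: part of the PRIMARY KEY, which implies NOT NULL → not nullable.
- fine_id: declared NOT NULL → not nullable.
- fee: declared NOT NULL → not nullable.
- barcode: a foreign key column may be NULL unless separately constrained → nullable.
- pages: no NOT NULL constraint applies → nullable.
- language: declared NOT NULL → not nullable.

barcode, pages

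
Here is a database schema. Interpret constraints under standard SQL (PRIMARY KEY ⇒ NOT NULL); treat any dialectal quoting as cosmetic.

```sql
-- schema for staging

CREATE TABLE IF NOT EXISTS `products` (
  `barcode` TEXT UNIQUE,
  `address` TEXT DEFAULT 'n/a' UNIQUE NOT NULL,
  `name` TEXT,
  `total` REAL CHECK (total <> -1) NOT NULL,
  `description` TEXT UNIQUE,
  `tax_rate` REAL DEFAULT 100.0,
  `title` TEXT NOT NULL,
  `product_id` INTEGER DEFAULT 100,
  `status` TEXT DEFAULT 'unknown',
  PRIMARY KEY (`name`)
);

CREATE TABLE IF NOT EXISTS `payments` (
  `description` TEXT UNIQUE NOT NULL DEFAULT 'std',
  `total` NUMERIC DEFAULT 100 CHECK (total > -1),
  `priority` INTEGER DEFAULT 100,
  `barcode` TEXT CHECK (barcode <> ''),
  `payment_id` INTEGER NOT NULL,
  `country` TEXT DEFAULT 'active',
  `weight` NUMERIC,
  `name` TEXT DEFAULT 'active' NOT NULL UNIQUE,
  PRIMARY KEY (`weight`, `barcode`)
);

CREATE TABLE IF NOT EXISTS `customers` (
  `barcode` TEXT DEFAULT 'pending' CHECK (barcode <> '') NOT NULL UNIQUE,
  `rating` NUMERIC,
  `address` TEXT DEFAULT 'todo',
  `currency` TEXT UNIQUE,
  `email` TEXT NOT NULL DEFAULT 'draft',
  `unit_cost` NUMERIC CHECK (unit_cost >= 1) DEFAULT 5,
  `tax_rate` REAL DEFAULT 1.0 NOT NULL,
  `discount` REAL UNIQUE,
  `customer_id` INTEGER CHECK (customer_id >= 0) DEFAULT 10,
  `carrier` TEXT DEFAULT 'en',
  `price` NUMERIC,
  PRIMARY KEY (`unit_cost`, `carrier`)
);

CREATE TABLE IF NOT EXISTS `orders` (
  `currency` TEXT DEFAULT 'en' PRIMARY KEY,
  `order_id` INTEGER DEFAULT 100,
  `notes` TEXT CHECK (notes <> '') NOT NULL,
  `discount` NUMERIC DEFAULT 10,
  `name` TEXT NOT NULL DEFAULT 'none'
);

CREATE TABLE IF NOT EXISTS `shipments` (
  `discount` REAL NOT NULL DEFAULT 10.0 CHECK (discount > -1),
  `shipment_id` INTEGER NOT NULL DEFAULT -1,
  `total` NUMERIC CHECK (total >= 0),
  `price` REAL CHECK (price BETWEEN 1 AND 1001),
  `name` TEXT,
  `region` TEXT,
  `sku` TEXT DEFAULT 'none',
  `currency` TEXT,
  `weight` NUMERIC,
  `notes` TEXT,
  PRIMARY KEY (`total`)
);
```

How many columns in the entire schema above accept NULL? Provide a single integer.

products: 5 nullable (barcode, description, tax_rate, product_id, status — PK (name) and explicit NOT NULL columns excluded).
payments: 3 nullable (total, priority, country — PK (weight, barcode) and explicit NOT NULL columns excluded).
customers: 6 nullable (rating, address, currency, discount, customer_id, price — PK (unit_cost, carrier) and explicit NOT NULL columns excluded).
orders: 2 nullable (order_id, discount — PK (currency) and explicit NOT NULL columns excluded).
shipments: 7 nullable (price, name, region, sku, currency, weight, notes — PK (total) and explicit NOT NULL columns excluded).
Total: 5 + 3 + 6 + 2 + 7 = 23.

23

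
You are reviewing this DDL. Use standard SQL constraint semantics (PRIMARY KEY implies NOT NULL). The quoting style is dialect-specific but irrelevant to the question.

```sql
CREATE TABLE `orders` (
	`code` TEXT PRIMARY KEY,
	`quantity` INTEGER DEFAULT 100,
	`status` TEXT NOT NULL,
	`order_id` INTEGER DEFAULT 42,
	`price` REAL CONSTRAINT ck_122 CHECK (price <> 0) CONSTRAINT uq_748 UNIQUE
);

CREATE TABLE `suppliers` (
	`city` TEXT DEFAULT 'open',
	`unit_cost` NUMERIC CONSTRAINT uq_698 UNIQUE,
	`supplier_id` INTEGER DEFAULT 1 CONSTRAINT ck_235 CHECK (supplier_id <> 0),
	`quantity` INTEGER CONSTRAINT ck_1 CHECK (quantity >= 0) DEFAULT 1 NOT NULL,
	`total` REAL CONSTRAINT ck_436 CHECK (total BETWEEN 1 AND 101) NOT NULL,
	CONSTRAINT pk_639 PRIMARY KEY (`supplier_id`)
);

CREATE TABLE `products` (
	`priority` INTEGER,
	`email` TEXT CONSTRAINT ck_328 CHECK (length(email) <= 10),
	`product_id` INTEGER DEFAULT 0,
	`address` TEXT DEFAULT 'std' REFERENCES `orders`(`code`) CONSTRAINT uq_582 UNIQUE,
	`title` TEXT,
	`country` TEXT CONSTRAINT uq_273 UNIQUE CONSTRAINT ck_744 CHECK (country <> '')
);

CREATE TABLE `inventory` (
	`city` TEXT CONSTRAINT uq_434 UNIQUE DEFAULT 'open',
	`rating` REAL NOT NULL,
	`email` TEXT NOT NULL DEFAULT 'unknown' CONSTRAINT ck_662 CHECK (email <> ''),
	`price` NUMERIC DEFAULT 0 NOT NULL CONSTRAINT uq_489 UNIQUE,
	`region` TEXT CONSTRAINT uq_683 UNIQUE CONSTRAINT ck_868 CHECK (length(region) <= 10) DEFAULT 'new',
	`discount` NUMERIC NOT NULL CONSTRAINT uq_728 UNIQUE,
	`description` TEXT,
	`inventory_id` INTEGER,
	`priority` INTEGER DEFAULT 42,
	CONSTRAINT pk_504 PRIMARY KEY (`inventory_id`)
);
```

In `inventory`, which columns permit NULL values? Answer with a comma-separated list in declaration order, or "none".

city, region, description, priority

- city: UNIQUE does not imply NOT NULL → nullable.
- rating: declared NOT NULL → not nullable.
- email: declared NOT NULL → not nullable.
- price: declared NOT NULL → not nullable.
- region: CHECK does not forbid NULL (a CHECK constraint passes when its expression is NULL) → nullable.
- discount: declared NOT NULL → not nullable.
- description: no NOT NULL constraint applies → nullable.
- inventory_id: part of the PRIMARY KEY, which implies NOT NULL → not nullable.
- priority: DEFAULT only fills an omitted column; an explicit NULL is still allowed → nullable.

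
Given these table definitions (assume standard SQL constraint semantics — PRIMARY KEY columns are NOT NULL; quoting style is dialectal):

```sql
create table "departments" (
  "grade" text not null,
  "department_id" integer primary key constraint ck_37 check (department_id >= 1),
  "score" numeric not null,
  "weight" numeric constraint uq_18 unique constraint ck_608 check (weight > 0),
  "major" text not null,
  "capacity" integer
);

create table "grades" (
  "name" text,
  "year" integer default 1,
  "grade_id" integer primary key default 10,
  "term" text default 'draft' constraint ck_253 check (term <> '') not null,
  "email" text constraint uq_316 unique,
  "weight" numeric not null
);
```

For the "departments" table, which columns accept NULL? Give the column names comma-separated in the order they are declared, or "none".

- grade: declared NOT NULL → not nullable.
- department_id: part of the PRIMARY KEY, which implies NOT NULL → not nullable.
- score: declared NOT NULL → not nullable.
- weight: CHECK does not forbid NULL (a CHECK constraint passes when its expression is NULL) → nullable.
- major: declared NOT NULL → not nullable.
- capacity: no NOT NULL constraint applies → nullable.

weight, capacity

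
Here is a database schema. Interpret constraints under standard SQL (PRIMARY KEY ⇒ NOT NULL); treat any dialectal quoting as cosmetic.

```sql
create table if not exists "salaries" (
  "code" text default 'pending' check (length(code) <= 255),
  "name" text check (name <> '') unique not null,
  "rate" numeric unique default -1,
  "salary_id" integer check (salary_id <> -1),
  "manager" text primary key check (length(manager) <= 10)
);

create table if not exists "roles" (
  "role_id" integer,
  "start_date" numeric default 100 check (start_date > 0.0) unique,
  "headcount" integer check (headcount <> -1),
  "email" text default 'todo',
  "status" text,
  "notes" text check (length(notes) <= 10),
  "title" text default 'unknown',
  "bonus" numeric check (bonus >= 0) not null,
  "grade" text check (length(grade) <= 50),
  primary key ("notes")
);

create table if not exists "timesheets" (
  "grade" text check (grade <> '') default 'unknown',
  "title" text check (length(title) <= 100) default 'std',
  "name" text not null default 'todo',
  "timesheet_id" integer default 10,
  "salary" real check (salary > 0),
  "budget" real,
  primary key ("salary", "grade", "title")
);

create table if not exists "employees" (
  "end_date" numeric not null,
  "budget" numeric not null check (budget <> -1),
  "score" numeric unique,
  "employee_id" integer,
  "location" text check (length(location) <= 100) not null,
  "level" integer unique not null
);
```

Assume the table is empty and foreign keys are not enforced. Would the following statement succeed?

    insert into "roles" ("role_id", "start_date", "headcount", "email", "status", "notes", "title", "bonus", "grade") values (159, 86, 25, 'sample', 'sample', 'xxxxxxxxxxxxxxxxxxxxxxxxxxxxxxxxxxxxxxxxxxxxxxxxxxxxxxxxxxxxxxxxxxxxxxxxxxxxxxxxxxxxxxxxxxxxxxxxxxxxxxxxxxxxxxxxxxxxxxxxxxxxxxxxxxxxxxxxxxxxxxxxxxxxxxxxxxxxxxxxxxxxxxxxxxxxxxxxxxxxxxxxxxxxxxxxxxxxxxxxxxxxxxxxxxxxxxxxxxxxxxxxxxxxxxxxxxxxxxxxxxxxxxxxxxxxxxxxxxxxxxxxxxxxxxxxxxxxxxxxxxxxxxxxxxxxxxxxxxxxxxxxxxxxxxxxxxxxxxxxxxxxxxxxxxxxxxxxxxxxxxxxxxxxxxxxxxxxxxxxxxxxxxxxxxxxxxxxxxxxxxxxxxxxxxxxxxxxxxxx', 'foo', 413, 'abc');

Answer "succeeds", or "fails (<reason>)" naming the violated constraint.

fails (CHECK on notes)

The value 'xxxxxxxxxxxxxxxxxxxxxxxxxxxxxxxxxxxxxxxxxxxxxxxxxxxxxxxxxxxxxxxxxxxxxxxxxxxxxxxxxxxxxxxxxxxxxxxxxxxxxxxxxxxxxxxxxxxxxxxxxxxxxxxxxxxxxxxxxxxxxxxxxxxxxxxxxxxxxxxxxxxxxxxxxxxxxxxxxxxxxxxxxxxxxxxxxxxxxxxxxxxxxxxxxxxxxxxxxxxxxxxxxxxxxxxxxxxxxxxxxxxxxxxxxxxxxxxxxxxxxxxxxxxxxxxxxxxxxxxxxxxxxxxxxxxxxxxxxxxxxxxxxxxxxxxxxxxxxxxxxxxxxxxxxxxxxxxxxxxxxxxxxxxxxxxxxxxxxxxxxxxxxxxxxxxxxxxxxxxxxxxxxxxxxxxxxxxxxxxx' for notes violates CHECK (length(notes) <= 10).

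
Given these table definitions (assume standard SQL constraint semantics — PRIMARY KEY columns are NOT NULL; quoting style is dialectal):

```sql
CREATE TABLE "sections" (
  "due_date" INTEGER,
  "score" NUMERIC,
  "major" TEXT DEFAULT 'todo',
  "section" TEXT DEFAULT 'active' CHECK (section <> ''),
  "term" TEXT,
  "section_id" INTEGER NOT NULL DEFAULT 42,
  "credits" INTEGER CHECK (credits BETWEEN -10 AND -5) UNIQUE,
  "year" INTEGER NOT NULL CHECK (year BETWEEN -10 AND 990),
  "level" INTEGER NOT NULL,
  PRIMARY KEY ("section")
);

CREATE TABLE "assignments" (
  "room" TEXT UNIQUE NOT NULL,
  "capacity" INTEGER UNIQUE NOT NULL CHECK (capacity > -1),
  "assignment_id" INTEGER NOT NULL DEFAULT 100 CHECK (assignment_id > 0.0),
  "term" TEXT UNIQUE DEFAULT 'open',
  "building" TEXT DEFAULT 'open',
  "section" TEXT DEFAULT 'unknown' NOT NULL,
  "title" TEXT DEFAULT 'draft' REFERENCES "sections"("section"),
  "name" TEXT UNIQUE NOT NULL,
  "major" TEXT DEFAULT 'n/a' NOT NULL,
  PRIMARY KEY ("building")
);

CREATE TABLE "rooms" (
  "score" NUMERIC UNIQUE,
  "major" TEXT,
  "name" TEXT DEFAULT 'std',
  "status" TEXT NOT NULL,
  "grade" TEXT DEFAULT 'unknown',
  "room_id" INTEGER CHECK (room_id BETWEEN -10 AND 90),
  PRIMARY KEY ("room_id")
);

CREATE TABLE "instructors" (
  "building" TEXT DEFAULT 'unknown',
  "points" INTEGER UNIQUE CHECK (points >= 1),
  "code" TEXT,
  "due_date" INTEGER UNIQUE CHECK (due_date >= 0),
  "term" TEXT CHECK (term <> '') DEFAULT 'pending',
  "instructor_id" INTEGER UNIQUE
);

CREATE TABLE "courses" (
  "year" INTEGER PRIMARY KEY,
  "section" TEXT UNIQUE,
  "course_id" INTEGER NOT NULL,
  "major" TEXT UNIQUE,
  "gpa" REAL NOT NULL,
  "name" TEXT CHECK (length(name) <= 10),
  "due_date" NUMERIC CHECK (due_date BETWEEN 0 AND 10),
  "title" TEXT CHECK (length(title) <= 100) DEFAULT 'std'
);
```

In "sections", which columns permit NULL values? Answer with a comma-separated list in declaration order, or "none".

due_date, score, major, term, credits

- due_date: no NOT NULL constraint applies → nullable.
- score: no NOT NULL constraint applies → nullable.
- major: DEFAULT only fills an omitted column; an explicit NULL is still allowed → nullable.
- section: part of the PRIMARY KEY, which implies NOT NULL → not nullable.
- term: no NOT NULL constraint applies → nullable.
- section_id: declared NOT NULL → not nullable.
- credits: CHECK does not forbid NULL (a CHECK constraint passes when its expression is NULL) → nullable.
- year: declared NOT NULL → not nullable.
- level: declared NOT NULL → not nullable.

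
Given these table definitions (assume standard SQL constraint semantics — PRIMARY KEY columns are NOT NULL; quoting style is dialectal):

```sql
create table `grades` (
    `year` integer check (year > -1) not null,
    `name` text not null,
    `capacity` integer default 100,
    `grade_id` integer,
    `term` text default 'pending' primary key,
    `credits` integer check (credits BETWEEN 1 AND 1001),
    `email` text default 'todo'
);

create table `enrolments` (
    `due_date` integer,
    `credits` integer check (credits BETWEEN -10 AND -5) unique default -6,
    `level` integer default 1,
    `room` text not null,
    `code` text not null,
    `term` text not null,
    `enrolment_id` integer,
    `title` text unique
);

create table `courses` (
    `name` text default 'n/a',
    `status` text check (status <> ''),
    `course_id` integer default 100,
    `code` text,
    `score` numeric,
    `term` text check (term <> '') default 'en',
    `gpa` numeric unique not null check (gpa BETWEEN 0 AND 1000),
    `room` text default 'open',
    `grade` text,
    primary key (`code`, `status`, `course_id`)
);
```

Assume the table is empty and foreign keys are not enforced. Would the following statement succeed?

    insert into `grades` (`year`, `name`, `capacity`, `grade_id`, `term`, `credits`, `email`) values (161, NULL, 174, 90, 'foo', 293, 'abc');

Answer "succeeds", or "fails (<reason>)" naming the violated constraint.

fails (NOT NULL on name)

name is explicitly set to NULL, but name is declared NOT NULL.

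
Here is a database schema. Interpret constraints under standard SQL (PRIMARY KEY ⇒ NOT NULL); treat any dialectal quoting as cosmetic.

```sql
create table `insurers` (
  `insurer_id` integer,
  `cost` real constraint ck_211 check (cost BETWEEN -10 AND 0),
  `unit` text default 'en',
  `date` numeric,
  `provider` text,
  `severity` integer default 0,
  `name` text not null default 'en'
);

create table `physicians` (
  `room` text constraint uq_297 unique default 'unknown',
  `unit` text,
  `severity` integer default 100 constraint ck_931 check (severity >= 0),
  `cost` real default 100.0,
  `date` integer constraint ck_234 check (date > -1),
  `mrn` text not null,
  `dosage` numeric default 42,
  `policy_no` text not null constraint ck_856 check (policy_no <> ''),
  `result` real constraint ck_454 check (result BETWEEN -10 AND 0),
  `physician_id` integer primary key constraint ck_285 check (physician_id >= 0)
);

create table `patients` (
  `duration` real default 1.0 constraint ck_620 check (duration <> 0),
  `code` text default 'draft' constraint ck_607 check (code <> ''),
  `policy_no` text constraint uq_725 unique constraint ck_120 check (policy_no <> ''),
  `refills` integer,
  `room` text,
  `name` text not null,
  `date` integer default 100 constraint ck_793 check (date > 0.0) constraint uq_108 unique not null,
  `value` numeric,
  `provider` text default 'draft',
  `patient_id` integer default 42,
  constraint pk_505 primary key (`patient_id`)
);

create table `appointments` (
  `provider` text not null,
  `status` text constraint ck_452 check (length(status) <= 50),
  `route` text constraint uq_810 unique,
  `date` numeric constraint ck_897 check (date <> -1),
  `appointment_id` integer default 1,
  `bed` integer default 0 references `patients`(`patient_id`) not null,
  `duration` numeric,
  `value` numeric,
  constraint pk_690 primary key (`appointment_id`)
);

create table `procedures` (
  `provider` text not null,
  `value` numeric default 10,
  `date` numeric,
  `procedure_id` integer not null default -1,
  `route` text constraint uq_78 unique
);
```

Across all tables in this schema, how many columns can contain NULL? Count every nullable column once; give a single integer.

28

insurers: 6 nullable (insurer_id, cost, unit, date, provider, severity — PK none and explicit NOT NULL columns excluded).
physicians: 7 nullable (room, unit, severity, cost, date, dosage, result — PK (physician_id) and explicit NOT NULL columns excluded).
patients: 7 nullable (duration, code, policy_no, refills, room, value, provider — PK (patient_id) and explicit NOT NULL columns excluded).
appointments: 5 nullable (status, route, date, duration, value — PK (appointment_id) and explicit NOT NULL columns excluded).
procedures: 3 nullable (value, date, route — PK none and explicit NOT NULL columns excluded).
Total: 6 + 7 + 7 + 5 + 3 = 28.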